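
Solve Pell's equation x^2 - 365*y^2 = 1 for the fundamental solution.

First expand sqrt(365) as a continued fraction. With x_i = (sqrt(365) + m_i)/d_i and (m_0, d_0) = (0, 1): a_0 = floor(sqrt(365)) = 19, since 19^2 = 361 <= 365 < 400 = 20^2.
Iterate m_{i+1} = d_i*a_i - m_i, d_{i+1} = (365 - m_{i+1}^2)/d_i, a_{i+1} = floor((a_0 + m_{i+1})/d_{i+1}):
  m_1 = 1*19 - 0 = 19, d_1 = (365 - 19^2)/1 = 4/1 = 4, a_1 = floor((19 + 19)/4) = 9.
  m_2 = 4*9 - 19 = 17, d_2 = (365 - 17^2)/4 = 76/4 = 19, a_2 = floor((19 + 17)/19) = 1.
  m_3 = 19*1 - 17 = 2, d_3 = (365 - 2^2)/19 = 361/19 = 19, a_3 = floor((19 + 2)/19) = 1.
  m_4 = 19*1 - 2 = 17, d_4 = (365 - 17^2)/19 = 76/19 = 4, a_4 = floor((19 + 17)/4) = 9.
  m_5 = 4*9 - 17 = 19, d_5 = (365 - 19^2)/4 = 4/4 = 1, a_5 = floor((19 + 19)/1) = 38.
  m_6 = 1*38 - 19 = 19, d_6 = (365 - 19^2)/1 = 4/1 = 4: (m_6, d_6) = (m_1, d_1) = (19, 4), so from here the quotients repeat a_1, ..., a_5; the period length is 5.
So sqrt(365) = [19; (9, 1, 1, 9, 38)] with period length k = 5.
k is odd, so (p_{k-1}, q_{k-1}) only solves x^2 - 365y^2 = -1 and the fundamental solution of x^2 - 365y^2 = 1 is (p_{2k-1}, q_{2k-1}) = (p_9, q_9); compute convergents through index 9, running through the period twice.
Convergents (p_i = a_i*p_{i-1} + p_{i-2}, q_i = a_i*q_{i-1} + q_{i-2} with p_{-2}=0, p_{-1}=1, q_{-2}=1, q_{-1}=0):
  i=0: a_0=19, p_0 = 19*1 + 0 = 19, q_0 = 19*0 + 1 = 1.
  i=1: a_1=9, p_1 = 9*19 + 1 = 172, q_1 = 9*1 + 0 = 9.
  i=2: a_2=1, p_2 = 1*172 + 19 = 191, q_2 = 1*9 + 1 = 10.
  i=3: a_3=1, p_3 = 1*191 + 172 = 363, q_3 = 1*10 + 9 = 19.
  i=4: a_4=9, p_4 = 9*363 + 191 = 3458, q_4 = 9*19 + 10 = 181.
  i=5: a_5=38, p_5 = 38*3458 + 363 = 131767, q_5 = 38*181 + 19 = 6897.
  i=6: a_6=9, p_6 = 9*131767 + 3458 = 1189361, q_6 = 9*6897 + 181 = 62254.
  i=7: a_7=1, p_7 = 1*1189361 + 131767 = 1321128, q_7 = 1*62254 + 6897 = 69151.
  i=8: a_8=1, p_8 = 1*1321128 + 1189361 = 2510489, q_8 = 1*69151 + 62254 = 131405.
  i=9: a_9=9, p_9 = 9*2510489 + 1321128 = 23915529, q_9 = 9*131405 + 69151 = 1251796.
Indeed p_4^2 - 365*q_4^2 = 11957764 - 11957765 = -1, not +1.
Check: 23915529^2 - 365*1251796^2 = 571952527349841 - 571952527349840 = 1, so (x, y) = (23915529, 1251796) solves the equation, and by the theorem it is the least positive solution.

(x, y) = (23915529, 1251796)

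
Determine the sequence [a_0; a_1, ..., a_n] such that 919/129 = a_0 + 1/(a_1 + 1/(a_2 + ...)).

Run the Euclidean algorithm on 919 and 129; the successive quotients are the partial quotients a_0, a_1, ... (each step inverts the fractional part left over by the previous one):
  919 = 7*129 + 16, so a_0 = 7.
  129 = 8*16 + 1, so a_1 = 8.
  16 = 16*1 + 0, so a_2 = 16.
The remainder reaches 0 after 3 divisions, so the expansion has 3 partial quotients, read off in order.

[7; 8, 16]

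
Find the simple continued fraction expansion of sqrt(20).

[4; (2, 8)]

Write x_i = (sqrt(20) + m_i)/d_i with (m_0, d_0) = (0, 1). a_0 = floor(sqrt(20)) = 4, since 4^2 = 16 <= 20 < 25 = 5^2.
Iterate m_{i+1} = d_i*a_i - m_i, d_{i+1} = (20 - m_{i+1}^2)/d_i, a_{i+1} = floor((a_0 + m_{i+1})/d_{i+1}):
  m_1 = 1*4 - 0 = 4, d_1 = (20 - 4^2)/1 = 4/1 = 4, a_1 = floor((4 + 4)/4) = 2.
  m_2 = 4*2 - 4 = 4, d_2 = (20 - 4^2)/4 = 4/4 = 1, a_2 = floor((4 + 4)/1) = 8.
  m_3 = 1*8 - 4 = 4, d_3 = (20 - 4^2)/1 = 4/1 = 4: (m_3, d_3) = (m_1, d_1) = (4, 4), so from here the quotients repeat a_1, a_2; the period length is 2.
Hence the expansion of sqrt(20) is a_0 = 4 followed by the repeating block 2, 8 (period 2).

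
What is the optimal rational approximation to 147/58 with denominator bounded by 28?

Expand x = 147/58 as a continued fraction with the Euclidean algorithm:
  147 = 2*58 + 31, so a_0 = 2.
  58 = 1*31 + 27, so a_1 = 1.
  31 = 1*27 + 4, so a_2 = 1.
  27 = 6*4 + 3, so a_3 = 6.
  4 = 1*3 + 1, so a_4 = 1.
  3 = 3*1 + 0, so a_5 = 3.
so x = [2; 1, 1, 6, 1, 3].
Convergents (p_i = a_i*p_{i-1} + p_{i-2}, q_i = a_i*q_{i-1} + q_{i-2} with p_{-2}=0, p_{-1}=1, q_{-2}=1, q_{-1}=0), until the denominator exceeds 28:
  i=0: a_0=2, p_0 = 2*1 + 0 = 2, q_0 = 2*0 + 1 = 1.
  i=1: a_1=1, p_1 = 1*2 + 1 = 3, q_1 = 1*1 + 0 = 1.
  i=2: a_2=1, p_2 = 1*3 + 2 = 5, q_2 = 1*1 + 1 = 2.
  i=3: a_3=6, p_3 = 6*5 + 3 = 33, q_3 = 6*2 + 1 = 13.
  i=4: a_4=1, p_4 = 1*33 + 5 = 38, q_4 = 1*13 + 2 = 15.
  i=5: a_5=3, p_5 = 3*38 + 33 = 147, q_5 = 3*15 + 13 = 58.
q_5 = 58 > 28, so the last convergent with denominator <= 28 is p_4/q_4 = 38/15.
The closest fraction with denominator <= 28 is either p_4/q_4 or the intermediate fraction (k*p_4 + p_3)/(k*q_4 + q_3) with the largest k >= 1 whose denominator stays <= 28; these approach x as k grows, and every other convergent or intermediate fraction in range is farther away.
Largest k: floor((28 - q_3)/q_4) = floor((28 - 13)/15) = 1.
That gives (1*38 + 33)/(1*15 + 13) = 71/28.
Compare the errors: |x - 38/15| = |147*15 - 38*58|/(58*15) = 1/870, and |x - 71/28| = |147*28 - 71*58|/(58*28) = 2/1624.
Cross-multiplying, 1*1624 = 1624 < 1740 = 2*870, so 1/870 is smaller: the convergent 38/15 is closer to x than 71/28.

38/15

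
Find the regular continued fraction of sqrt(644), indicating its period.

[25; (2, 1, 1, 1, 6, 1, 1, 1, 2, 50)]

Write x_i = (sqrt(644) + m_i)/d_i with (m_0, d_0) = (0, 1). a_0 = floor(sqrt(644)) = 25, since 25^2 = 625 <= 644 < 676 = 26^2.
Iterate m_{i+1} = d_i*a_i - m_i, d_{i+1} = (644 - m_{i+1}^2)/d_i, a_{i+1} = floor((a_0 + m_{i+1})/d_{i+1}):
  m_1 = 1*25 - 0 = 25, d_1 = (644 - 25^2)/1 = 19/1 = 19, a_1 = floor((25 + 25)/19) = 2.
  m_2 = 19*2 - 25 = 13, d_2 = (644 - 13^2)/19 = 475/19 = 25, a_2 = floor((25 + 13)/25) = 1.
  m_3 = 25*1 - 13 = 12, d_3 = (644 - 12^2)/25 = 500/25 = 20, a_3 = floor((25 + 12)/20) = 1.
  m_4 = 20*1 - 12 = 8, d_4 = (644 - 8^2)/20 = 580/20 = 29, a_4 = floor((25 + 8)/29) = 1.
  m_5 = 29*1 - 8 = 21, d_5 = (644 - 21^2)/29 = 203/29 = 7, a_5 = floor((25 + 21)/7) = 6.
  m_6 = 7*6 - 21 = 21, d_6 = (644 - 21^2)/7 = 203/7 = 29, a_6 = floor((25 + 21)/29) = 1.
  m_7 = 29*1 - 21 = 8, d_7 = (644 - 8^2)/29 = 580/29 = 20, a_7 = floor((25 + 8)/20) = 1.
  m_8 = 20*1 - 8 = 12, d_8 = (644 - 12^2)/20 = 500/20 = 25, a_8 = floor((25 + 12)/25) = 1.
  m_9 = 25*1 - 12 = 13, d_9 = (644 - 13^2)/25 = 475/25 = 19, a_9 = floor((25 + 13)/19) = 2.
  m_10 = 19*2 - 13 = 25, d_10 = (644 - 25^2)/19 = 19/19 = 1, a_10 = floor((25 + 25)/1) = 50.
  m_11 = 1*50 - 25 = 25, d_11 = (644 - 25^2)/1 = 19/1 = 19: (m_11, d_11) = (m_1, d_1) = (25, 19), so from here the quotients repeat a_1, ..., a_10; the period length is 10.
Hence the expansion of sqrt(644) is a_0 = 25 followed by the repeating block 2, 1, 1, 1, 6, 1, 1, 1, 2, 50 (period 10).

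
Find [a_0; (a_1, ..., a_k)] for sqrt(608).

[24; (1, 1, 1, 11, 1, 1, 1, 48)]

Write x_i = (sqrt(608) + m_i)/d_i with (m_0, d_0) = (0, 1). a_0 = floor(sqrt(608)) = 24, since 24^2 = 576 <= 608 < 625 = 25^2.
Iterate m_{i+1} = d_i*a_i - m_i, d_{i+1} = (608 - m_{i+1}^2)/d_i, a_{i+1} = floor((a_0 + m_{i+1})/d_{i+1}):
  m_1 = 1*24 - 0 = 24, d_1 = (608 - 24^2)/1 = 32/1 = 32, a_1 = floor((24 + 24)/32) = 1.
  m_2 = 32*1 - 24 = 8, d_2 = (608 - 8^2)/32 = 544/32 = 17, a_2 = floor((24 + 8)/17) = 1.
  m_3 = 17*1 - 8 = 9, d_3 = (608 - 9^2)/17 = 527/17 = 31, a_3 = floor((24 + 9)/31) = 1.
  m_4 = 31*1 - 9 = 22, d_4 = (608 - 22^2)/31 = 124/31 = 4, a_4 = floor((24 + 22)/4) = 11.
  m_5 = 4*11 - 22 = 22, d_5 = (608 - 22^2)/4 = 124/4 = 31, a_5 = floor((24 + 22)/31) = 1.
  m_6 = 31*1 - 22 = 9, d_6 = (608 - 9^2)/31 = 527/31 = 17, a_6 = floor((24 + 9)/17) = 1.
  m_7 = 17*1 - 9 = 8, d_7 = (608 - 8^2)/17 = 544/17 = 32, a_7 = floor((24 + 8)/32) = 1.
  m_8 = 32*1 - 8 = 24, d_8 = (608 - 24^2)/32 = 32/32 = 1, a_8 = floor((24 + 24)/1) = 48.
  m_9 = 1*48 - 24 = 24, d_9 = (608 - 24^2)/1 = 32/1 = 32: (m_9, d_9) = (m_1, d_1) = (24, 32), so from here the quotients repeat a_1, ..., a_8; the period length is 8.
Hence the expansion of sqrt(608) is a_0 = 24 followed by the repeating block 1, 1, 1, 11, 1, 1, 1, 48 (period 8).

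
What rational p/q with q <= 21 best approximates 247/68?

69/19

Expand x = 247/68 as a continued fraction with the Euclidean algorithm:
  247 = 3*68 + 43, so a_0 = 3.
  68 = 1*43 + 25, so a_1 = 1.
  43 = 1*25 + 18, so a_2 = 1.
  25 = 1*18 + 7, so a_3 = 1.
  18 = 2*7 + 4, so a_4 = 2.
  7 = 1*4 + 3, so a_5 = 1.
  4 = 1*3 + 1, so a_6 = 1.
  3 = 3*1 + 0, so a_7 = 3.
so x = [3; 1, 1, 1, 2, 1, 1, 3].
Convergents (p_i = a_i*p_{i-1} + p_{i-2}, q_i = a_i*q_{i-1} + q_{i-2} with p_{-2}=0, p_{-1}=1, q_{-2}=1, q_{-1}=0), until the denominator exceeds 21:
  i=0: a_0=3, p_0 = 3*1 + 0 = 3, q_0 = 3*0 + 1 = 1.
  i=1: a_1=1, p_1 = 1*3 + 1 = 4, q_1 = 1*1 + 0 = 1.
  i=2: a_2=1, p_2 = 1*4 + 3 = 7, q_2 = 1*1 + 1 = 2.
  i=3: a_3=1, p_3 = 1*7 + 4 = 11, q_3 = 1*2 + 1 = 3.
  i=4: a_4=2, p_4 = 2*11 + 7 = 29, q_4 = 2*3 + 2 = 8.
  i=5: a_5=1, p_5 = 1*29 + 11 = 40, q_5 = 1*8 + 3 = 11.
  i=6: a_6=1, p_6 = 1*40 + 29 = 69, q_6 = 1*11 + 8 = 19.
  i=7: a_7=3, p_7 = 3*69 + 40 = 247, q_7 = 3*19 + 11 = 68.
q_7 = 68 > 21, so the last convergent with denominator <= 21 is p_6/q_6 = 69/19.
The closest fraction with denominator <= 21 is either p_6/q_6 or the intermediate fraction (k*p_6 + p_5)/(k*q_6 + q_5) with the largest k >= 1 whose denominator stays <= 21; these approach x as k grows, and every other convergent or intermediate fraction in range is farther away.
Largest k: floor((21 - q_5)/q_6) = floor((21 - 11)/19) = 0.
Since k = 0, no intermediate fraction beyond p_6/q_6 has denominator <= 21, so the convergent 69/19 is the closest (its error is |247*19 - 69*68|/(68*19) = 1/1292).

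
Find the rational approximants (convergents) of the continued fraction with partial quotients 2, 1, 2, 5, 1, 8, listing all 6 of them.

2/1, 3/1, 8/3, 43/16, 51/19, 451/168

Using the convergent recurrence p_i = a_i*p_{i-1} + p_{i-2}, q_i = a_i*q_{i-1} + q_{i-2} with p_{-2}=0, p_{-1}=1, q_{-2}=1, q_{-1}=0:
  i=0: a_0=2, p_0 = 2*1 + 0 = 2, q_0 = 2*0 + 1 = 1.
  i=1: a_1=1, p_1 = 1*2 + 1 = 3, q_1 = 1*1 + 0 = 1.
  i=2: a_2=2, p_2 = 2*3 + 2 = 8, q_2 = 2*1 + 1 = 3.
  i=3: a_3=5, p_3 = 5*8 + 3 = 43, q_3 = 5*3 + 1 = 16.
  i=4: a_4=1, p_4 = 1*43 + 8 = 51, q_4 = 1*16 + 3 = 19.
  i=5: a_5=8, p_5 = 8*51 + 43 = 451, q_5 = 8*19 + 16 = 168.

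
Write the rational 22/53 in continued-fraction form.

Run the Euclidean algorithm on 22 and 53; the successive quotients are the partial quotients a_0, a_1, ... (each step inverts the fractional part left over by the previous one):
  22 = 0*53 + 22, so a_0 = 0.
  53 = 2*22 + 9, so a_1 = 2.
  22 = 2*9 + 4, so a_2 = 2.
  9 = 2*4 + 1, so a_3 = 2.
  4 = 4*1 + 0, so a_4 = 4.
The remainder reaches 0 after 5 divisions, so the expansion has 5 partial quotients, read off in order.

[0; 2, 2, 2, 4]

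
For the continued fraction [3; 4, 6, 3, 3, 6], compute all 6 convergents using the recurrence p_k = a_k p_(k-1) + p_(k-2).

3/1, 13/4, 81/25, 256/79, 849/262, 5350/1651

Using the convergent recurrence p_i = a_i*p_{i-1} + p_{i-2}, q_i = a_i*q_{i-1} + q_{i-2} with p_{-2}=0, p_{-1}=1, q_{-2}=1, q_{-1}=0:
  i=0: a_0=3, p_0 = 3*1 + 0 = 3, q_0 = 3*0 + 1 = 1.
  i=1: a_1=4, p_1 = 4*3 + 1 = 13, q_1 = 4*1 + 0 = 4.
  i=2: a_2=6, p_2 = 6*13 + 3 = 81, q_2 = 6*4 + 1 = 25.
  i=3: a_3=3, p_3 = 3*81 + 13 = 256, q_3 = 3*25 + 4 = 79.
  i=4: a_4=3, p_4 = 3*256 + 81 = 849, q_4 = 3*79 + 25 = 262.
  i=5: a_5=6, p_5 = 6*849 + 256 = 5350, q_5 = 6*262 + 79 = 1651.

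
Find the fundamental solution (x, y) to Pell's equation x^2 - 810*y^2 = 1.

First expand sqrt(810) as a continued fraction. With x_i = (sqrt(810) + m_i)/d_i and (m_0, d_0) = (0, 1): a_0 = floor(sqrt(810)) = 28, since 28^2 = 784 <= 810 < 841 = 29^2.
Iterate m_{i+1} = d_i*a_i - m_i, d_{i+1} = (810 - m_{i+1}^2)/d_i, a_{i+1} = floor((a_0 + m_{i+1})/d_{i+1}):
  m_1 = 1*28 - 0 = 28, d_1 = (810 - 28^2)/1 = 26/1 = 26, a_1 = floor((28 + 28)/26) = 2.
  m_2 = 26*2 - 28 = 24, d_2 = (810 - 24^2)/26 = 234/26 = 9, a_2 = floor((28 + 24)/9) = 5.
  m_3 = 9*5 - 24 = 21, d_3 = (810 - 21^2)/9 = 369/9 = 41, a_3 = floor((28 + 21)/41) = 1.
  m_4 = 41*1 - 21 = 20, d_4 = (810 - 20^2)/41 = 410/41 = 10, a_4 = floor((28 + 20)/10) = 4.
  m_5 = 10*4 - 20 = 20, d_5 = (810 - 20^2)/10 = 410/10 = 41, a_5 = floor((28 + 20)/41) = 1.
  m_6 = 41*1 - 20 = 21, d_6 = (810 - 21^2)/41 = 369/41 = 9, a_6 = floor((28 + 21)/9) = 5.
  m_7 = 9*5 - 21 = 24, d_7 = (810 - 24^2)/9 = 234/9 = 26, a_7 = floor((28 + 24)/26) = 2.
  m_8 = 26*2 - 24 = 28, d_8 = (810 - 28^2)/26 = 26/26 = 1, a_8 = floor((28 + 28)/1) = 56.
  m_9 = 1*56 - 28 = 28, d_9 = (810 - 28^2)/1 = 26/1 = 26: (m_9, d_9) = (m_1, d_1) = (28, 26), so from here the quotients repeat a_1, ..., a_8; the period length is 8.
So sqrt(810) = [28; (2, 5, 1, 4, 1, 5, 2, 56)] with period length k = 8.
k is even, so the fundamental solution of x^2 - 810y^2 = 1 is (p_{k-1}, q_{k-1}) = (p_7, q_7); compute convergents through index 7.
Convergents (p_i = a_i*p_{i-1} + p_{i-2}, q_i = a_i*q_{i-1} + q_{i-2} with p_{-2}=0, p_{-1}=1, q_{-2}=1, q_{-1}=0):
  i=0: a_0=28, p_0 = 28*1 + 0 = 28, q_0 = 28*0 + 1 = 1.
  i=1: a_1=2, p_1 = 2*28 + 1 = 57, q_1 = 2*1 + 0 = 2.
  i=2: a_2=5, p_2 = 5*57 + 28 = 313, q_2 = 5*2 + 1 = 11.
  i=3: a_3=1, p_3 = 1*313 + 57 = 370, q_3 = 1*11 + 2 = 13.
  i=4: a_4=4, p_4 = 4*370 + 313 = 1793, q_4 = 4*13 + 11 = 63.
  i=5: a_5=1, p_5 = 1*1793 + 370 = 2163, q_5 = 1*63 + 13 = 76.
  i=6: a_6=5, p_6 = 5*2163 + 1793 = 12608, q_6 = 5*76 + 63 = 443.
  i=7: a_7=2, p_7 = 2*12608 + 2163 = 27379, q_7 = 2*443 + 76 = 962.
Check: 27379^2 - 810*962^2 = 749609641 - 749609640 = 1, so (x, y) = (27379, 962) solves the equation, and by the theorem it is the least positive solution.

(x, y) = (27379, 962)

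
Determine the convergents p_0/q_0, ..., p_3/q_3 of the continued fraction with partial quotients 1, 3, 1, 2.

Using the convergent recurrence p_i = a_i*p_{i-1} + p_{i-2}, q_i = a_i*q_{i-1} + q_{i-2} with p_{-2}=0, p_{-1}=1, q_{-2}=1, q_{-1}=0:
  i=0: a_0=1, p_0 = 1*1 + 0 = 1, q_0 = 1*0 + 1 = 1.
  i=1: a_1=3, p_1 = 3*1 + 1 = 4, q_1 = 3*1 + 0 = 3.
  i=2: a_2=1, p_2 = 1*4 + 1 = 5, q_2 = 1*3 + 1 = 4.
  i=3: a_3=2, p_3 = 2*5 + 4 = 14, q_3 = 2*4 + 3 = 11.

1/1, 4/3, 5/4, 14/11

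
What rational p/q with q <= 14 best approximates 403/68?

Expand x = 403/68 as a continued fraction with the Euclidean algorithm:
  403 = 5*68 + 63, so a_0 = 5.
  68 = 1*63 + 5, so a_1 = 1.
  63 = 12*5 + 3, so a_2 = 12.
  5 = 1*3 + 2, so a_3 = 1.
  3 = 1*2 + 1, so a_4 = 1.
  2 = 2*1 + 0, so a_5 = 2.
so x = [5; 1, 12, 1, 1, 2].
Convergents (p_i = a_i*p_{i-1} + p_{i-2}, q_i = a_i*q_{i-1} + q_{i-2} with p_{-2}=0, p_{-1}=1, q_{-2}=1, q_{-1}=0), until the denominator exceeds 14:
  i=0: a_0=5, p_0 = 5*1 + 0 = 5, q_0 = 5*0 + 1 = 1.
  i=1: a_1=1, p_1 = 1*5 + 1 = 6, q_1 = 1*1 + 0 = 1.
  i=2: a_2=12, p_2 = 12*6 + 5 = 77, q_2 = 12*1 + 1 = 13.
  i=3: a_3=1, p_3 = 1*77 + 6 = 83, q_3 = 1*13 + 1 = 14.
  i=4: a_4=1, p_4 = 1*83 + 77 = 160, q_4 = 1*14 + 13 = 27.
q_4 = 27 > 14, so the last convergent with denominator <= 14 is p_3/q_3 = 83/14.
The closest fraction with denominator <= 14 is either p_3/q_3 or the intermediate fraction (k*p_3 + p_2)/(k*q_3 + q_2) with the largest k >= 1 whose denominator stays <= 14; these approach x as k grows, and every other convergent or intermediate fraction in range is farther away.
Largest k: floor((14 - q_2)/q_3) = floor((14 - 13)/14) = 0.
Since k = 0, no intermediate fraction beyond p_3/q_3 has denominator <= 14, so the convergent 83/14 is the closest (its error is |403*14 - 83*68|/(68*14) = 2/952).

83/14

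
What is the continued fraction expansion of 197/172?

Run the Euclidean algorithm on 197 and 172; the successive quotients are the partial quotients a_0, a_1, ... (each step inverts the fractional part left over by the previous one):
  197 = 1*172 + 25, so a_0 = 1.
  172 = 6*25 + 22, so a_1 = 6.
  25 = 1*22 + 3, so a_2 = 1.
  22 = 7*3 + 1, so a_3 = 7.
  3 = 3*1 + 0, so a_4 = 3.
The remainder reaches 0 after 5 divisions, so the expansion has 5 partial quotients, read off in order.

[1; 6, 1, 7, 3]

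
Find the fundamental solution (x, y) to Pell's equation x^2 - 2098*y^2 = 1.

First expand sqrt(2098) as a continued fraction. With x_i = (sqrt(2098) + m_i)/d_i and (m_0, d_0) = (0, 1): a_0 = floor(sqrt(2098)) = 45, since 45^2 = 2025 <= 2098 < 2116 = 46^2.
Iterate m_{i+1} = d_i*a_i - m_i, d_{i+1} = (2098 - m_{i+1}^2)/d_i, a_{i+1} = floor((a_0 + m_{i+1})/d_{i+1}):
  m_1 = 1*45 - 0 = 45, d_1 = (2098 - 45^2)/1 = 73/1 = 73, a_1 = floor((45 + 45)/73) = 1.
  m_2 = 73*1 - 45 = 28, d_2 = (2098 - 28^2)/73 = 1314/73 = 18, a_2 = floor((45 + 28)/18) = 4.
  m_3 = 18*4 - 28 = 44, d_3 = (2098 - 44^2)/18 = 162/18 = 9, a_3 = floor((45 + 44)/9) = 9.
  m_4 = 9*9 - 44 = 37, d_4 = (2098 - 37^2)/9 = 729/9 = 81, a_4 = floor((45 + 37)/81) = 1.
  m_5 = 81*1 - 37 = 44, d_5 = (2098 - 44^2)/81 = 162/81 = 2, a_5 = floor((45 + 44)/2) = 44.
  m_6 = 2*44 - 44 = 44, d_6 = (2098 - 44^2)/2 = 162/2 = 81, a_6 = floor((45 + 44)/81) = 1.
  m_7 = 81*1 - 44 = 37, d_7 = (2098 - 37^2)/81 = 729/81 = 9, a_7 = floor((45 + 37)/9) = 9.
  m_8 = 9*9 - 37 = 44, d_8 = (2098 - 44^2)/9 = 162/9 = 18, a_8 = floor((45 + 44)/18) = 4.
  m_9 = 18*4 - 44 = 28, d_9 = (2098 - 28^2)/18 = 1314/18 = 73, a_9 = floor((45 + 28)/73) = 1.
  m_10 = 73*1 - 28 = 45, d_10 = (2098 - 45^2)/73 = 73/73 = 1, a_10 = floor((45 + 45)/1) = 90.
  m_11 = 1*90 - 45 = 45, d_11 = (2098 - 45^2)/1 = 73/1 = 73: (m_11, d_11) = (m_1, d_1) = (45, 73), so from here the quotients repeat a_1, ..., a_10; the period length is 10.
So sqrt(2098) = [45; (1, 4, 9, 1, 44, 1, 9, 4, 1, 90)] with period length k = 10.
k is even, so the fundamental solution of x^2 - 2098y^2 = 1 is (p_{k-1}, q_{k-1}) = (p_9, q_9); compute convergents through index 9.
Convergents (p_i = a_i*p_{i-1} + p_{i-2}, q_i = a_i*q_{i-1} + q_{i-2} with p_{-2}=0, p_{-1}=1, q_{-2}=1, q_{-1}=0):
  i=0: a_0=45, p_0 = 45*1 + 0 = 45, q_0 = 45*0 + 1 = 1.
  i=1: a_1=1, p_1 = 1*45 + 1 = 46, q_1 = 1*1 + 0 = 1.
  i=2: a_2=4, p_2 = 4*46 + 45 = 229, q_2 = 4*1 + 1 = 5.
  i=3: a_3=9, p_3 = 9*229 + 46 = 2107, q_3 = 9*5 + 1 = 46.
  i=4: a_4=1, p_4 = 1*2107 + 229 = 2336, q_4 = 1*46 + 5 = 51.
  i=5: a_5=44, p_5 = 44*2336 + 2107 = 104891, q_5 = 44*51 + 46 = 2290.
  i=6: a_6=1, p_6 = 1*104891 + 2336 = 107227, q_6 = 1*2290 + 51 = 2341.
  i=7: a_7=9, p_7 = 9*107227 + 104891 = 1069934, q_7 = 9*2341 + 2290 = 23359.
  i=8: a_8=4, p_8 = 4*1069934 + 107227 = 4386963, q_8 = 4*23359 + 2341 = 95777.
  i=9: a_9=1, p_9 = 1*4386963 + 1069934 = 5456897, q_9 = 1*95777 + 23359 = 119136.
Check: 5456897^2 - 2098*119136^2 = 29777724868609 - 29777724868608 = 1, so (x, y) = (5456897, 119136) solves the equation, and by the theorem it is the least positive solution.

(x, y) = (5456897, 119136)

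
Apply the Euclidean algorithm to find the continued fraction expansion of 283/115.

[2; 2, 5, 1, 8]

Run the Euclidean algorithm on 283 and 115; the successive quotients are the partial quotients a_0, a_1, ... (each step inverts the fractional part left over by the previous one):
  283 = 2*115 + 53, so a_0 = 2.
  115 = 2*53 + 9, so a_1 = 2.
  53 = 5*9 + 8, so a_2 = 5.
  9 = 1*8 + 1, so a_3 = 1.
  8 = 8*1 + 0, so a_4 = 8.
The remainder reaches 0 after 5 divisions, so the expansion has 5 partial quotients, read off in order.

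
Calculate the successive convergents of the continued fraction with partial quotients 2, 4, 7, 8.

Using the convergent recurrence p_i = a_i*p_{i-1} + p_{i-2}, q_i = a_i*q_{i-1} + q_{i-2} with p_{-2}=0, p_{-1}=1, q_{-2}=1, q_{-1}=0:
  i=0: a_0=2, p_0 = 2*1 + 0 = 2, q_0 = 2*0 + 1 = 1.
  i=1: a_1=4, p_1 = 4*2 + 1 = 9, q_1 = 4*1 + 0 = 4.
  i=2: a_2=7, p_2 = 7*9 + 2 = 65, q_2 = 7*4 + 1 = 29.
  i=3: a_3=8, p_3 = 8*65 + 9 = 529, q_3 = 8*29 + 4 = 236.

2/1, 9/4, 65/29, 529/236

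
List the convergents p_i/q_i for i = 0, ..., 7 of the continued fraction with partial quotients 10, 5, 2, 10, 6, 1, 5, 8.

Using the convergent recurrence p_i = a_i*p_{i-1} + p_{i-2}, q_i = a_i*q_{i-1} + q_{i-2} with p_{-2}=0, p_{-1}=1, q_{-2}=1, q_{-1}=0:
  i=0: a_0=10, p_0 = 10*1 + 0 = 10, q_0 = 10*0 + 1 = 1.
  i=1: a_1=5, p_1 = 5*10 + 1 = 51, q_1 = 5*1 + 0 = 5.
  i=2: a_2=2, p_2 = 2*51 + 10 = 112, q_2 = 2*5 + 1 = 11.
  i=3: a_3=10, p_3 = 10*112 + 51 = 1171, q_3 = 10*11 + 5 = 115.
  i=4: a_4=6, p_4 = 6*1171 + 112 = 7138, q_4 = 6*115 + 11 = 701.
  i=5: a_5=1, p_5 = 1*7138 + 1171 = 8309, q_5 = 1*701 + 115 = 816.
  i=6: a_6=5, p_6 = 5*8309 + 7138 = 48683, q_6 = 5*816 + 701 = 4781.
  i=7: a_7=8, p_7 = 8*48683 + 8309 = 397773, q_7 = 8*4781 + 816 = 39064.

10/1, 51/5, 112/11, 1171/115, 7138/701, 8309/816, 48683/4781, 397773/39064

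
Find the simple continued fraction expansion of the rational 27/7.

Run the Euclidean algorithm on 27 and 7; the successive quotients are the partial quotients a_0, a_1, ... (each step inverts the fractional part left over by the previous one):
  27 = 3*7 + 6, so a_0 = 3.
  7 = 1*6 + 1, so a_1 = 1.
  6 = 6*1 + 0, so a_2 = 6.
The remainder reaches 0 after 3 divisions, so the expansion has 3 partial quotients, read off in order.

[3; 1, 6]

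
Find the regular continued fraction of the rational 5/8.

[0; 1, 1, 1, 2]

Run the Euclidean algorithm on 5 and 8; the successive quotients are the partial quotients a_0, a_1, ... (each step inverts the fractional part left over by the previous one):
  5 = 0*8 + 5, so a_0 = 0.
  8 = 1*5 + 3, so a_1 = 1.
  5 = 1*3 + 2, so a_2 = 1.
  3 = 1*2 + 1, so a_3 = 1.
  2 = 2*1 + 0, so a_4 = 2.
The remainder reaches 0 after 5 divisions, so the expansion has 5 partial quotients, read off in order.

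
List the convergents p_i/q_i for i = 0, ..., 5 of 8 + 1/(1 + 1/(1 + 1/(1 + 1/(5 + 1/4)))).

Using the convergent recurrence p_i = a_i*p_{i-1} + p_{i-2}, q_i = a_i*q_{i-1} + q_{i-2} with p_{-2}=0, p_{-1}=1, q_{-2}=1, q_{-1}=0:
  i=0: a_0=8, p_0 = 8*1 + 0 = 8, q_0 = 8*0 + 1 = 1.
  i=1: a_1=1, p_1 = 1*8 + 1 = 9, q_1 = 1*1 + 0 = 1.
  i=2: a_2=1, p_2 = 1*9 + 8 = 17, q_2 = 1*1 + 1 = 2.
  i=3: a_3=1, p_3 = 1*17 + 9 = 26, q_3 = 1*2 + 1 = 3.
  i=4: a_4=5, p_4 = 5*26 + 17 = 147, q_4 = 5*3 + 2 = 17.
  i=5: a_5=4, p_5 = 4*147 + 26 = 614, q_5 = 4*17 + 3 = 71.

8/1, 9/1, 17/2, 26/3, 147/17, 614/71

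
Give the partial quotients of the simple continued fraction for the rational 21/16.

[1; 3, 5]

Run the Euclidean algorithm on 21 and 16; the successive quotients are the partial quotients a_0, a_1, ... (each step inverts the fractional part left over by the previous one):
  21 = 1*16 + 5, so a_0 = 1.
  16 = 3*5 + 1, so a_1 = 3.
  5 = 5*1 + 0, so a_2 = 5.
The remainder reaches 0 after 3 divisions, so the expansion has 3 partial quotients, read off in order.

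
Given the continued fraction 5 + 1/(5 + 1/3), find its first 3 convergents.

Using the convergent recurrence p_i = a_i*p_{i-1} + p_{i-2}, q_i = a_i*q_{i-1} + q_{i-2} with p_{-2}=0, p_{-1}=1, q_{-2}=1, q_{-1}=0:
  i=0: a_0=5, p_0 = 5*1 + 0 = 5, q_0 = 5*0 + 1 = 1.
  i=1: a_1=5, p_1 = 5*5 + 1 = 26, q_1 = 5*1 + 0 = 5.
  i=2: a_2=3, p_2 = 3*26 + 5 = 83, q_2 = 3*5 + 1 = 16.

5/1, 26/5, 83/16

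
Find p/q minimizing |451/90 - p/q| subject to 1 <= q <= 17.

5/1

Expand x = 451/90 as a continued fraction with the Euclidean algorithm:
  451 = 5*90 + 1, so a_0 = 5.
  90 = 90*1 + 0, so a_1 = 90.
so x = [5; 90].
Convergents (p_i = a_i*p_{i-1} + p_{i-2}, q_i = a_i*q_{i-1} + q_{i-2} with p_{-2}=0, p_{-1}=1, q_{-2}=1, q_{-1}=0), until the denominator exceeds 17:
  i=0: a_0=5, p_0 = 5*1 + 0 = 5, q_0 = 5*0 + 1 = 1.
  i=1: a_1=90, p_1 = 90*5 + 1 = 451, q_1 = 90*1 + 0 = 90.
q_1 = 90 > 17, so the last convergent with denominator <= 17 is p_0/q_0 = 5/1.
The closest fraction with denominator <= 17 is either p_0/q_0 or the intermediate fraction (k*p_0 + p_{-1})/(k*q_0 + q_{-1}) with the largest k >= 1 whose denominator stays <= 17; these approach x as k grows, and every other convergent or intermediate fraction in range is farther away.
Largest k: floor((17 - q_{-1})/q_0) = floor((17 - 0)/1) = 17 (using the seeds p_{-1} = 1, q_{-1} = 0).
That gives (17*5 + 1)/(17*1 + 0) = 86/17.
Compare the errors: |x - 5/1| = |451*1 - 5*90|/(90*1) = 1/90, and |x - 86/17| = |451*17 - 86*90|/(90*17) = 73/1530.
Cross-multiplying, 1*1530 = 1530 < 6570 = 73*90, so 1/90 is smaller: the convergent 5/1 is closer to x than 86/17.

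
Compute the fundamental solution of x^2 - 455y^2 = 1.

First expand sqrt(455) as a continued fraction. With x_i = (sqrt(455) + m_i)/d_i and (m_0, d_0) = (0, 1): a_0 = floor(sqrt(455)) = 21, since 21^2 = 441 <= 455 < 484 = 22^2.
Iterate m_{i+1} = d_i*a_i - m_i, d_{i+1} = (455 - m_{i+1}^2)/d_i, a_{i+1} = floor((a_0 + m_{i+1})/d_{i+1}):
  m_1 = 1*21 - 0 = 21, d_1 = (455 - 21^2)/1 = 14/1 = 14, a_1 = floor((21 + 21)/14) = 3.
  m_2 = 14*3 - 21 = 21, d_2 = (455 - 21^2)/14 = 14/14 = 1, a_2 = floor((21 + 21)/1) = 42.
  m_3 = 1*42 - 21 = 21, d_3 = (455 - 21^2)/1 = 14/1 = 14: (m_3, d_3) = (m_1, d_1) = (21, 14), so from here the quotients repeat a_1, a_2; the period length is 2.
So sqrt(455) = [21; (3, 42)] with period length k = 2.
k is even, so the fundamental solution of x^2 - 455y^2 = 1 is (p_{k-1}, q_{k-1}) = (p_1, q_1); compute convergents through index 1.
Convergents (p_i = a_i*p_{i-1} + p_{i-2}, q_i = a_i*q_{i-1} + q_{i-2} with p_{-2}=0, p_{-1}=1, q_{-2}=1, q_{-1}=0):
  i=0: a_0=21, p_0 = 21*1 + 0 = 21, q_0 = 21*0 + 1 = 1.
  i=1: a_1=3, p_1 = 3*21 + 1 = 64, q_1 = 3*1 + 0 = 3.
Check: 64^2 - 455*3^2 = 4096 - 4095 = 1, so (x, y) = (64, 3) solves the equation, and by the theorem it is the least positive solution.

(x, y) = (64, 3)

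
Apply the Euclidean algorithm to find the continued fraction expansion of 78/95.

[0; 1, 4, 1, 1, 2, 3]

Run the Euclidean algorithm on 78 and 95; the successive quotients are the partial quotients a_0, a_1, ... (each step inverts the fractional part left over by the previous one):
  78 = 0*95 + 78, so a_0 = 0.
  95 = 1*78 + 17, so a_1 = 1.
  78 = 4*17 + 10, so a_2 = 4.
  17 = 1*10 + 7, so a_3 = 1.
  10 = 1*7 + 3, so a_4 = 1.
  7 = 2*3 + 1, so a_5 = 2.
  3 = 3*1 + 0, so a_6 = 3.
The remainder reaches 0 after 7 divisions, so the expansion has 7 partial quotients, read off in order.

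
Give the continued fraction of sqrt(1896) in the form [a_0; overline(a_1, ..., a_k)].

Write x_i = (sqrt(1896) + m_i)/d_i with (m_0, d_0) = (0, 1). a_0 = floor(sqrt(1896)) = 43, since 43^2 = 1849 <= 1896 < 1936 = 44^2.
Iterate m_{i+1} = d_i*a_i - m_i, d_{i+1} = (1896 - m_{i+1}^2)/d_i, a_{i+1} = floor((a_0 + m_{i+1})/d_{i+1}):
  m_1 = 1*43 - 0 = 43, d_1 = (1896 - 43^2)/1 = 47/1 = 47, a_1 = floor((43 + 43)/47) = 1.
  m_2 = 47*1 - 43 = 4, d_2 = (1896 - 4^2)/47 = 1880/47 = 40, a_2 = floor((43 + 4)/40) = 1.
  m_3 = 40*1 - 4 = 36, d_3 = (1896 - 36^2)/40 = 600/40 = 15, a_3 = floor((43 + 36)/15) = 5.
  m_4 = 15*5 - 36 = 39, d_4 = (1896 - 39^2)/15 = 375/15 = 25, a_4 = floor((43 + 39)/25) = 3.
  m_5 = 25*3 - 39 = 36, d_5 = (1896 - 36^2)/25 = 600/25 = 24, a_5 = floor((43 + 36)/24) = 3.
  m_6 = 24*3 - 36 = 36, d_6 = (1896 - 36^2)/24 = 600/24 = 25, a_6 = floor((43 + 36)/25) = 3.
  m_7 = 25*3 - 36 = 39, d_7 = (1896 - 39^2)/25 = 375/25 = 15, a_7 = floor((43 + 39)/15) = 5.
  m_8 = 15*5 - 39 = 36, d_8 = (1896 - 36^2)/15 = 600/15 = 40, a_8 = floor((43 + 36)/40) = 1.
  m_9 = 40*1 - 36 = 4, d_9 = (1896 - 4^2)/40 = 1880/40 = 47, a_9 = floor((43 + 4)/47) = 1.
  m_10 = 47*1 - 4 = 43, d_10 = (1896 - 43^2)/47 = 47/47 = 1, a_10 = floor((43 + 43)/1) = 86.
  m_11 = 1*86 - 43 = 43, d_11 = (1896 - 43^2)/1 = 47/1 = 47: (m_11, d_11) = (m_1, d_1) = (43, 47), so from here the quotients repeat a_1, ..., a_10; the period length is 10.
Hence the expansion of sqrt(1896) is a_0 = 43 followed by the repeating block 1, 1, 5, 3, 3, 3, 5, 1, 1, 86 (period 10).

[43; overline(1, 1, 5, 3, 3, 3, 5, 1, 1, 86)]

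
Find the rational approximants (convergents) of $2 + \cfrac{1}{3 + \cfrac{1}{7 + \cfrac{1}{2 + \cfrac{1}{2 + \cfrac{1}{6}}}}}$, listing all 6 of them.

Using the convergent recurrence p_i = a_i*p_{i-1} + p_{i-2}, q_i = a_i*q_{i-1} + q_{i-2} with p_{-2}=0, p_{-1}=1, q_{-2}=1, q_{-1}=0:
  i=0: a_0=2, p_0 = 2*1 + 0 = 2, q_0 = 2*0 + 1 = 1.
  i=1: a_1=3, p_1 = 3*2 + 1 = 7, q_1 = 3*1 + 0 = 3.
  i=2: a_2=7, p_2 = 7*7 + 2 = 51, q_2 = 7*3 + 1 = 22.
  i=3: a_3=2, p_3 = 2*51 + 7 = 109, q_3 = 2*22 + 3 = 47.
  i=4: a_4=2, p_4 = 2*109 + 51 = 269, q_4 = 2*47 + 22 = 116.
  i=5: a_5=6, p_5 = 6*269 + 109 = 1723, q_5 = 6*116 + 47 = 743.

2/1, 7/3, 51/22, 109/47, 269/116, 1723/743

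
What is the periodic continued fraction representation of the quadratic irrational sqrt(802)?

[28; (3, 7, 1, 3, 6, 28, 6, 3, 1, 7, 3, 56)]

Write x_i = (sqrt(802) + m_i)/d_i with (m_0, d_0) = (0, 1). a_0 = floor(sqrt(802)) = 28, since 28^2 = 784 <= 802 < 841 = 29^2.
Iterate m_{i+1} = d_i*a_i - m_i, d_{i+1} = (802 - m_{i+1}^2)/d_i, a_{i+1} = floor((a_0 + m_{i+1})/d_{i+1}):
  m_1 = 1*28 - 0 = 28, d_1 = (802 - 28^2)/1 = 18/1 = 18, a_1 = floor((28 + 28)/18) = 3.
  m_2 = 18*3 - 28 = 26, d_2 = (802 - 26^2)/18 = 126/18 = 7, a_2 = floor((28 + 26)/7) = 7.
  m_3 = 7*7 - 26 = 23, d_3 = (802 - 23^2)/7 = 273/7 = 39, a_3 = floor((28 + 23)/39) = 1.
  m_4 = 39*1 - 23 = 16, d_4 = (802 - 16^2)/39 = 546/39 = 14, a_4 = floor((28 + 16)/14) = 3.
  m_5 = 14*3 - 16 = 26, d_5 = (802 - 26^2)/14 = 126/14 = 9, a_5 = floor((28 + 26)/9) = 6.
  m_6 = 9*6 - 26 = 28, d_6 = (802 - 28^2)/9 = 18/9 = 2, a_6 = floor((28 + 28)/2) = 28.
  m_7 = 2*28 - 28 = 28, d_7 = (802 - 28^2)/2 = 18/2 = 9, a_7 = floor((28 + 28)/9) = 6.
  m_8 = 9*6 - 28 = 26, d_8 = (802 - 26^2)/9 = 126/9 = 14, a_8 = floor((28 + 26)/14) = 3.
  m_9 = 14*3 - 26 = 16, d_9 = (802 - 16^2)/14 = 546/14 = 39, a_9 = floor((28 + 16)/39) = 1.
  m_10 = 39*1 - 16 = 23, d_10 = (802 - 23^2)/39 = 273/39 = 7, a_10 = floor((28 + 23)/7) = 7.
  m_11 = 7*7 - 23 = 26, d_11 = (802 - 26^2)/7 = 126/7 = 18, a_11 = floor((28 + 26)/18) = 3.
  m_12 = 18*3 - 26 = 28, d_12 = (802 - 28^2)/18 = 18/18 = 1, a_12 = floor((28 + 28)/1) = 56.
  m_13 = 1*56 - 28 = 28, d_13 = (802 - 28^2)/1 = 18/1 = 18: (m_13, d_13) = (m_1, d_1) = (28, 18), so from here the quotients repeat a_1, ..., a_12; the period length is 12.
Hence the expansion of sqrt(802) is a_0 = 28 followed by the repeating block 3, 7, 1, 3, 6, 28, 6, 3, 1, 7, 3, 56 (period 12).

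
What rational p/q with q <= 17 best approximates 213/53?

4/1

Expand x = 213/53 as a continued fraction with the Euclidean algorithm:
  213 = 4*53 + 1, so a_0 = 4.
  53 = 53*1 + 0, so a_1 = 53.
so x = [4; 53].
Convergents (p_i = a_i*p_{i-1} + p_{i-2}, q_i = a_i*q_{i-1} + q_{i-2} with p_{-2}=0, p_{-1}=1, q_{-2}=1, q_{-1}=0), until the denominator exceeds 17:
  i=0: a_0=4, p_0 = 4*1 + 0 = 4, q_0 = 4*0 + 1 = 1.
  i=1: a_1=53, p_1 = 53*4 + 1 = 213, q_1 = 53*1 + 0 = 53.
q_1 = 53 > 17, so the last convergent with denominator <= 17 is p_0/q_0 = 4/1.
The closest fraction with denominator <= 17 is either p_0/q_0 or the intermediate fraction (k*p_0 + p_{-1})/(k*q_0 + q_{-1}) with the largest k >= 1 whose denominator stays <= 17; these approach x as k grows, and every other convergent or intermediate fraction in range is farther away.
Largest k: floor((17 - q_{-1})/q_0) = floor((17 - 0)/1) = 17 (using the seeds p_{-1} = 1, q_{-1} = 0).
That gives (17*4 + 1)/(17*1 + 0) = 69/17.
Compare the errors: |x - 4/1| = |213*1 - 4*53|/(53*1) = 1/53, and |x - 69/17| = |213*17 - 69*53|/(53*17) = 36/901.
Cross-multiplying, 1*901 = 901 < 1908 = 36*53, so 1/53 is smaller: the convergent 4/1 is closer to x than 69/17.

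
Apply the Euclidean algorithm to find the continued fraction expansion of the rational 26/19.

[1; 2, 1, 2, 2]

Run the Euclidean algorithm on 26 and 19; the successive quotients are the partial quotients a_0, a_1, ... (each step inverts the fractional part left over by the previous one):
  26 = 1*19 + 7, so a_0 = 1.
  19 = 2*7 + 5, so a_1 = 2.
  7 = 1*5 + 2, so a_2 = 1.
  5 = 2*2 + 1, so a_3 = 2.
  2 = 2*1 + 0, so a_4 = 2.
The remainder reaches 0 after 5 divisions, so the expansion has 5 partial quotients, read off in order.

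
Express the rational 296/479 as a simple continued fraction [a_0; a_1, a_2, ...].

[0; 1, 1, 1, 1, 1, 1, 1, 1, 2, 5]

Run the Euclidean algorithm on 296 and 479; the successive quotients are the partial quotients a_0, a_1, ... (each step inverts the fractional part left over by the previous one):
  296 = 0*479 + 296, so a_0 = 0.
  479 = 1*296 + 183, so a_1 = 1.
  296 = 1*183 + 113, so a_2 = 1.
  183 = 1*113 + 70, so a_3 = 1.
  113 = 1*70 + 43, so a_4 = 1.
  70 = 1*43 + 27, so a_5 = 1.
  43 = 1*27 + 16, so a_6 = 1.
  27 = 1*16 + 11, so a_7 = 1.
  16 = 1*11 + 5, so a_8 = 1.
  11 = 2*5 + 1, so a_9 = 2.
  5 = 5*1 + 0, so a_10 = 5.
The remainder reaches 0 after 11 divisions, so the expansion has 11 partial quotients, read off in order.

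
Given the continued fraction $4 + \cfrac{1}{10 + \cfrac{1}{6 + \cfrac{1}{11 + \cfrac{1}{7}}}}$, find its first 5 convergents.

4/1, 41/10, 250/61, 2791/681, 19787/4828

Using the convergent recurrence p_i = a_i*p_{i-1} + p_{i-2}, q_i = a_i*q_{i-1} + q_{i-2} with p_{-2}=0, p_{-1}=1, q_{-2}=1, q_{-1}=0:
  i=0: a_0=4, p_0 = 4*1 + 0 = 4, q_0 = 4*0 + 1 = 1.
  i=1: a_1=10, p_1 = 10*4 + 1 = 41, q_1 = 10*1 + 0 = 10.
  i=2: a_2=6, p_2 = 6*41 + 4 = 250, q_2 = 6*10 + 1 = 61.
  i=3: a_3=11, p_3 = 11*250 + 41 = 2791, q_3 = 11*61 + 10 = 681.
  i=4: a_4=7, p_4 = 7*2791 + 250 = 19787, q_4 = 7*681 + 61 = 4828.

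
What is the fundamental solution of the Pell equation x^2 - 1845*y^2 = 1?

(x, y) = (39689, 924)

First expand sqrt(1845) as a continued fraction. With x_i = (sqrt(1845) + m_i)/d_i and (m_0, d_0) = (0, 1): a_0 = floor(sqrt(1845)) = 42, since 42^2 = 1764 <= 1845 < 1849 = 43^2.
Iterate m_{i+1} = d_i*a_i - m_i, d_{i+1} = (1845 - m_{i+1}^2)/d_i, a_{i+1} = floor((a_0 + m_{i+1})/d_{i+1}):
  m_1 = 1*42 - 0 = 42, d_1 = (1845 - 42^2)/1 = 81/1 = 81, a_1 = floor((42 + 42)/81) = 1.
  m_2 = 81*1 - 42 = 39, d_2 = (1845 - 39^2)/81 = 324/81 = 4, a_2 = floor((42 + 39)/4) = 20.
  m_3 = 4*20 - 39 = 41, d_3 = (1845 - 41^2)/4 = 164/4 = 41, a_3 = floor((42 + 41)/41) = 2.
  m_4 = 41*2 - 41 = 41, d_4 = (1845 - 41^2)/41 = 164/41 = 4, a_4 = floor((42 + 41)/4) = 20.
  m_5 = 4*20 - 41 = 39, d_5 = (1845 - 39^2)/4 = 324/4 = 81, a_5 = floor((42 + 39)/81) = 1.
  m_6 = 81*1 - 39 = 42, d_6 = (1845 - 42^2)/81 = 81/81 = 1, a_6 = floor((42 + 42)/1) = 84.
  m_7 = 1*84 - 42 = 42, d_7 = (1845 - 42^2)/1 = 81/1 = 81: (m_7, d_7) = (m_1, d_1) = (42, 81), so from here the quotients repeat a_1, ..., a_6; the period length is 6.
So sqrt(1845) = [42; (1, 20, 2, 20, 1, 84)] with period length k = 6.
k is even, so the fundamental solution of x^2 - 1845y^2 = 1 is (p_{k-1}, q_{k-1}) = (p_5, q_5); compute convergents through index 5.
Convergents (p_i = a_i*p_{i-1} + p_{i-2}, q_i = a_i*q_{i-1} + q_{i-2} with p_{-2}=0, p_{-1}=1, q_{-2}=1, q_{-1}=0):
  i=0: a_0=42, p_0 = 42*1 + 0 = 42, q_0 = 42*0 + 1 = 1.
  i=1: a_1=1, p_1 = 1*42 + 1 = 43, q_1 = 1*1 + 0 = 1.
  i=2: a_2=20, p_2 = 20*43 + 42 = 902, q_2 = 20*1 + 1 = 21.
  i=3: a_3=2, p_3 = 2*902 + 43 = 1847, q_3 = 2*21 + 1 = 43.
  i=4: a_4=20, p_4 = 20*1847 + 902 = 37842, q_4 = 20*43 + 21 = 881.
  i=5: a_5=1, p_5 = 1*37842 + 1847 = 39689, q_5 = 1*881 + 43 = 924.
Check: 39689^2 - 1845*924^2 = 1575216721 - 1575216720 = 1, so (x, y) = (39689, 924) solves the equation, and by the theorem it is the least positive solution.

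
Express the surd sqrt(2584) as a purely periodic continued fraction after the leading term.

[50; (1, 4, 1, 100)]

Write x_i = (sqrt(2584) + m_i)/d_i with (m_0, d_0) = (0, 1). a_0 = floor(sqrt(2584)) = 50, since 50^2 = 2500 <= 2584 < 2601 = 51^2.
Iterate m_{i+1} = d_i*a_i - m_i, d_{i+1} = (2584 - m_{i+1}^2)/d_i, a_{i+1} = floor((a_0 + m_{i+1})/d_{i+1}):
  m_1 = 1*50 - 0 = 50, d_1 = (2584 - 50^2)/1 = 84/1 = 84, a_1 = floor((50 + 50)/84) = 1.
  m_2 = 84*1 - 50 = 34, d_2 = (2584 - 34^2)/84 = 1428/84 = 17, a_2 = floor((50 + 34)/17) = 4.
  m_3 = 17*4 - 34 = 34, d_3 = (2584 - 34^2)/17 = 1428/17 = 84, a_3 = floor((50 + 34)/84) = 1.
  m_4 = 84*1 - 34 = 50, d_4 = (2584 - 50^2)/84 = 84/84 = 1, a_4 = floor((50 + 50)/1) = 100.
  m_5 = 1*100 - 50 = 50, d_5 = (2584 - 50^2)/1 = 84/1 = 84: (m_5, d_5) = (m_1, d_1) = (50, 84), so from here the quotients repeat a_1, ..., a_4; the period length is 4.
Hence the expansion of sqrt(2584) is a_0 = 50 followed by the repeating block 1, 4, 1, 100 (period 4).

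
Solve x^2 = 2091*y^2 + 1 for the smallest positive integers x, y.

(x, y) = (253010, 5533)

First expand sqrt(2091) as a continued fraction. With x_i = (sqrt(2091) + m_i)/d_i and (m_0, d_0) = (0, 1): a_0 = floor(sqrt(2091)) = 45, since 45^2 = 2025 <= 2091 < 2116 = 46^2.
Iterate m_{i+1} = d_i*a_i - m_i, d_{i+1} = (2091 - m_{i+1}^2)/d_i, a_{i+1} = floor((a_0 + m_{i+1})/d_{i+1}):
  m_1 = 1*45 - 0 = 45, d_1 = (2091 - 45^2)/1 = 66/1 = 66, a_1 = floor((45 + 45)/66) = 1.
  m_2 = 66*1 - 45 = 21, d_2 = (2091 - 21^2)/66 = 1650/66 = 25, a_2 = floor((45 + 21)/25) = 2.
  m_3 = 25*2 - 21 = 29, d_3 = (2091 - 29^2)/25 = 1250/25 = 50, a_3 = floor((45 + 29)/50) = 1.
  m_4 = 50*1 - 29 = 21, d_4 = (2091 - 21^2)/50 = 1650/50 = 33, a_4 = floor((45 + 21)/33) = 2.
  m_5 = 33*2 - 21 = 45, d_5 = (2091 - 45^2)/33 = 66/33 = 2, a_5 = floor((45 + 45)/2) = 45.
  m_6 = 2*45 - 45 = 45, d_6 = (2091 - 45^2)/2 = 66/2 = 33, a_6 = floor((45 + 45)/33) = 2.
  m_7 = 33*2 - 45 = 21, d_7 = (2091 - 21^2)/33 = 1650/33 = 50, a_7 = floor((45 + 21)/50) = 1.
  m_8 = 50*1 - 21 = 29, d_8 = (2091 - 29^2)/50 = 1250/50 = 25, a_8 = floor((45 + 29)/25) = 2.
  m_9 = 25*2 - 29 = 21, d_9 = (2091 - 21^2)/25 = 1650/25 = 66, a_9 = floor((45 + 21)/66) = 1.
  m_10 = 66*1 - 21 = 45, d_10 = (2091 - 45^2)/66 = 66/66 = 1, a_10 = floor((45 + 45)/1) = 90.
  m_11 = 1*90 - 45 = 45, d_11 = (2091 - 45^2)/1 = 66/1 = 66: (m_11, d_11) = (m_1, d_1) = (45, 66), so from here the quotients repeat a_1, ..., a_10; the period length is 10.
So sqrt(2091) = [45; (1, 2, 1, 2, 45, 2, 1, 2, 1, 90)] with period length k = 10.
k is even, so the fundamental solution of x^2 - 2091y^2 = 1 is (p_{k-1}, q_{k-1}) = (p_9, q_9); compute convergents through index 9.
Convergents (p_i = a_i*p_{i-1} + p_{i-2}, q_i = a_i*q_{i-1} + q_{i-2} with p_{-2}=0, p_{-1}=1, q_{-2}=1, q_{-1}=0):
  i=0: a_0=45, p_0 = 45*1 + 0 = 45, q_0 = 45*0 + 1 = 1.
  i=1: a_1=1, p_1 = 1*45 + 1 = 46, q_1 = 1*1 + 0 = 1.
  i=2: a_2=2, p_2 = 2*46 + 45 = 137, q_2 = 2*1 + 1 = 3.
  i=3: a_3=1, p_3 = 1*137 + 46 = 183, q_3 = 1*3 + 1 = 4.
  i=4: a_4=2, p_4 = 2*183 + 137 = 503, q_4 = 2*4 + 3 = 11.
  i=5: a_5=45, p_5 = 45*503 + 183 = 22818, q_5 = 45*11 + 4 = 499.
  i=6: a_6=2, p_6 = 2*22818 + 503 = 46139, q_6 = 2*499 + 11 = 1009.
  i=7: a_7=1, p_7 = 1*46139 + 22818 = 68957, q_7 = 1*1009 + 499 = 1508.
  i=8: a_8=2, p_8 = 2*68957 + 46139 = 184053, q_8 = 2*1508 + 1009 = 4025.
  i=9: a_9=1, p_9 = 1*184053 + 68957 = 253010, q_9 = 1*4025 + 1508 = 5533.
Check: 253010^2 - 2091*5533^2 = 64014060100 - 64014060099 = 1, so (x, y) = (253010, 5533) solves the equation, and by the theorem it is the least positive solution.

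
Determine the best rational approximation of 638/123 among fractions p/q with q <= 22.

Expand x = 638/123 as a continued fraction with the Euclidean algorithm:
  638 = 5*123 + 23, so a_0 = 5.
  123 = 5*23 + 8, so a_1 = 5.
  23 = 2*8 + 7, so a_2 = 2.
  8 = 1*7 + 1, so a_3 = 1.
  7 = 7*1 + 0, so a_4 = 7.
so x = [5; 5, 2, 1, 7].
Convergents (p_i = a_i*p_{i-1} + p_{i-2}, q_i = a_i*q_{i-1} + q_{i-2} with p_{-2}=0, p_{-1}=1, q_{-2}=1, q_{-1}=0), until the denominator exceeds 22:
  i=0: a_0=5, p_0 = 5*1 + 0 = 5, q_0 = 5*0 + 1 = 1.
  i=1: a_1=5, p_1 = 5*5 + 1 = 26, q_1 = 5*1 + 0 = 5.
  i=2: a_2=2, p_2 = 2*26 + 5 = 57, q_2 = 2*5 + 1 = 11.
  i=3: a_3=1, p_3 = 1*57 + 26 = 83, q_3 = 1*11 + 5 = 16.
  i=4: a_4=7, p_4 = 7*83 + 57 = 638, q_4 = 7*16 + 11 = 123.
q_4 = 123 > 22, so the last convergent with denominator <= 22 is p_3/q_3 = 83/16.
The closest fraction with denominator <= 22 is either p_3/q_3 or the intermediate fraction (k*p_3 + p_2)/(k*q_3 + q_2) with the largest k >= 1 whose denominator stays <= 22; these approach x as k grows, and every other convergent or intermediate fraction in range is farther away.
Largest k: floor((22 - q_2)/q_3) = floor((22 - 11)/16) = 0.
Since k = 0, no intermediate fraction beyond p_3/q_3 has denominator <= 22, so the convergent 83/16 is the closest (its error is |638*16 - 83*123|/(123*16) = 1/1968).

83/16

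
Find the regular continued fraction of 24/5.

Run the Euclidean algorithm on 24 and 5; the successive quotients are the partial quotients a_0, a_1, ... (each step inverts the fractional part left over by the previous one):
  24 = 4*5 + 4, so a_0 = 4.
  5 = 1*4 + 1, so a_1 = 1.
  4 = 4*1 + 0, so a_2 = 4.
The remainder reaches 0 after 3 divisions, so the expansion has 3 partial quotients, read off in order.

[4; 1, 4]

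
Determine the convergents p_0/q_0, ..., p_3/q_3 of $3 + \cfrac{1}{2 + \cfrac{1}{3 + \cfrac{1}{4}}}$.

3/1, 7/2, 24/7, 103/30

Using the convergent recurrence p_i = a_i*p_{i-1} + p_{i-2}, q_i = a_i*q_{i-1} + q_{i-2} with p_{-2}=0, p_{-1}=1, q_{-2}=1, q_{-1}=0:
  i=0: a_0=3, p_0 = 3*1 + 0 = 3, q_0 = 3*0 + 1 = 1.
  i=1: a_1=2, p_1 = 2*3 + 1 = 7, q_1 = 2*1 + 0 = 2.
  i=2: a_2=3, p_2 = 3*7 + 3 = 24, q_2 = 3*2 + 1 = 7.
  i=3: a_3=4, p_3 = 4*24 + 7 = 103, q_3 = 4*7 + 2 = 30.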